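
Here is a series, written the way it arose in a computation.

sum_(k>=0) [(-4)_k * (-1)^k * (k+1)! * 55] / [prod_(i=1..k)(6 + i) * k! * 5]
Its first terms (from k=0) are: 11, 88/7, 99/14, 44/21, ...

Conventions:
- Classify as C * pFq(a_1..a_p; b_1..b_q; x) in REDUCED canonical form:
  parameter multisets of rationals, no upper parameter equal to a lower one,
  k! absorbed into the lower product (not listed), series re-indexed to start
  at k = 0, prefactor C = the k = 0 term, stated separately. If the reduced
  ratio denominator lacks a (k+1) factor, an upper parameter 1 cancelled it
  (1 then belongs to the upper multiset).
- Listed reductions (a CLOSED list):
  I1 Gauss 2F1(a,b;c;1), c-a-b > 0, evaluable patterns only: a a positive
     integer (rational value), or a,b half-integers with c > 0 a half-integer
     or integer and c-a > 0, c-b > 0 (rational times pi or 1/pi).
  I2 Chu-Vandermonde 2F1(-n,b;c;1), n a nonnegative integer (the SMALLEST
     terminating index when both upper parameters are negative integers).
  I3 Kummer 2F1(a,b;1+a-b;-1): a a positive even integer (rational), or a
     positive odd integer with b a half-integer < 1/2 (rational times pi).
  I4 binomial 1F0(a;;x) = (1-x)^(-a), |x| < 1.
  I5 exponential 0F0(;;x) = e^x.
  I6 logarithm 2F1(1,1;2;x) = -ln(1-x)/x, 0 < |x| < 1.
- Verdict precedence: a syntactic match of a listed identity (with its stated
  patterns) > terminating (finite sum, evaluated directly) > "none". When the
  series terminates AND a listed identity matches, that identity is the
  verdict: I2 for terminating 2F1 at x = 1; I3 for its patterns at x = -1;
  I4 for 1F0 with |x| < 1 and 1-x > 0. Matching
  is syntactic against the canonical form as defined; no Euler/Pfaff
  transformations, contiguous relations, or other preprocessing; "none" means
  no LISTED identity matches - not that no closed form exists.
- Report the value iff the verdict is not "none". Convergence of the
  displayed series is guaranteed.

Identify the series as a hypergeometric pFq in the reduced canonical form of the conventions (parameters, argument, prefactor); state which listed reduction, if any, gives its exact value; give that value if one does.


This is 11 * 2F1(-4, 2; 7; -1) in reduced canonical form. Verdict at x = -1: the Kummer evaluation I3 matches (x = -1; c = 7 equals 1+a-b for upper {-4, 2}: listed pattern). Sum: 33.

Key step: t_0 = 11 here, and the constant factors (prefactor 11) combine into one prefactor.
Adjacent-term ratio: r(k) = (-1) * (k-4) (k+2) / [(k+7) (k+1)] - rational in k, leading ratio (-1); with t_0 = 11, classification follows.


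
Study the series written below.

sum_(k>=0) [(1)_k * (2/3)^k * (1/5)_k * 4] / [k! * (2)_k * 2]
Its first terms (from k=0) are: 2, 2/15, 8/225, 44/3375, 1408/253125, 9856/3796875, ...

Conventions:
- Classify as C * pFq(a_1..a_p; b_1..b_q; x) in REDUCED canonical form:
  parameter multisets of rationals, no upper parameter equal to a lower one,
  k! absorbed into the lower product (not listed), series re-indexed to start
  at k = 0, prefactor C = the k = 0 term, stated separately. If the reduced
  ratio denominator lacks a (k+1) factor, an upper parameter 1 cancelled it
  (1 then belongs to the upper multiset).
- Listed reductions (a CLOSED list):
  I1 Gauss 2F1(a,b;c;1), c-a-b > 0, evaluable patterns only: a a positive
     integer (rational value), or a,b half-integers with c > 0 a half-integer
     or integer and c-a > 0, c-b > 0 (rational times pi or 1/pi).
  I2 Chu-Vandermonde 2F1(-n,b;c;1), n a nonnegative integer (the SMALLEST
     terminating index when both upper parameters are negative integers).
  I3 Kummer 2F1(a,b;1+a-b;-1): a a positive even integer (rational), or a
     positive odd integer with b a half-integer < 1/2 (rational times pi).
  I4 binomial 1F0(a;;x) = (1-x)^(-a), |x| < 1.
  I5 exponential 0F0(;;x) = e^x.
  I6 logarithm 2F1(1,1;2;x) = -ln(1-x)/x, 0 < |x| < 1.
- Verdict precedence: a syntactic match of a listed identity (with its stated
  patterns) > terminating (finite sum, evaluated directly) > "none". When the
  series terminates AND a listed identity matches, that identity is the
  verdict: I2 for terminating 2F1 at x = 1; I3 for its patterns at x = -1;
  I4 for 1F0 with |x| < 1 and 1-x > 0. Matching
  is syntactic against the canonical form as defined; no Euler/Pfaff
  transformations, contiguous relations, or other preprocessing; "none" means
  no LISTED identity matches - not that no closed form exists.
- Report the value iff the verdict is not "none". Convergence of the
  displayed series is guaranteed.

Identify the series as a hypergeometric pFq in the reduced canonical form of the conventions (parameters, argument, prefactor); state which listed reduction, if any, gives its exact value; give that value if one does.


This is 2 * 2F1(1/5, 1; 2; 2/3) in reduced canonical form. Verdict: none (x = 2/3): each listed identity misses the multisets {1/5, 1} ; {2}.

Structural cue: from the first term 2: the constant factors (C = 2, x = 2/3) combine into one prefactor.
Term ratio: r(k) = (2/3) * (k+1/5) (k+1) / [(k+2) (k+1)] ; factor over Q: parameters, x = (2/3), and C = 2.


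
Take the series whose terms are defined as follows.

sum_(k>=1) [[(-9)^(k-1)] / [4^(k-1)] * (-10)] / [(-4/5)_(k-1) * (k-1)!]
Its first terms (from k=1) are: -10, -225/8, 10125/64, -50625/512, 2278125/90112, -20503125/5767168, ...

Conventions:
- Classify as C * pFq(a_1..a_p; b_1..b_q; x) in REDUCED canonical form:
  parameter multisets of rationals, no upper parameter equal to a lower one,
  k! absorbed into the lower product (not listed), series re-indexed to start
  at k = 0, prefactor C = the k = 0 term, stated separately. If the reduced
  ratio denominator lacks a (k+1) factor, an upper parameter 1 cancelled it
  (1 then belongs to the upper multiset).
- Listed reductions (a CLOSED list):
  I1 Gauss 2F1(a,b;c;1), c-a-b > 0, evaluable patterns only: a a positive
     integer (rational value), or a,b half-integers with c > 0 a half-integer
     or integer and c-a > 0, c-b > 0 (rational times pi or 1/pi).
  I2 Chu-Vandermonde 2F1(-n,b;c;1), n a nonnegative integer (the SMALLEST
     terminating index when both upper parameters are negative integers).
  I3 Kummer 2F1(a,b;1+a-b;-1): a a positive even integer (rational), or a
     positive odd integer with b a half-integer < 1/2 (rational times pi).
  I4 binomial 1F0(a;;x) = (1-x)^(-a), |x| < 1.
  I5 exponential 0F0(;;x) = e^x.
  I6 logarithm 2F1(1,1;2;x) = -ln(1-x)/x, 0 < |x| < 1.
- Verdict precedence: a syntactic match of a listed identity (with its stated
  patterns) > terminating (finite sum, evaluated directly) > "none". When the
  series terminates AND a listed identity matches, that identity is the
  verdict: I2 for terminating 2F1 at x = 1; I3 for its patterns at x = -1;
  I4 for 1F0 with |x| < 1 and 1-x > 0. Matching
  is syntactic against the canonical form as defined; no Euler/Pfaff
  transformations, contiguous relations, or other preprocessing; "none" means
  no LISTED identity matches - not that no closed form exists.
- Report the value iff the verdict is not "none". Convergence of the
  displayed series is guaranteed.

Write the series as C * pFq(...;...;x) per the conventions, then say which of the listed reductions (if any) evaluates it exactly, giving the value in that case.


Structural cue: with t_0 = -10, the two geometric factors (C = -10, x = -9/4) combine into one argument.
Adjacent-term ratio: r(k) = (-9/4) * 1 / [(k-4/5) (k+1)] - rational in k, leading ratio (-9/4); with t_0 = -10, classification follows.

With C = -10: the canonical form is 0F1(-; -4/5; -9/4). Verdict: none. No listed pattern accepts 0F1(-; -4/5; -9/4).


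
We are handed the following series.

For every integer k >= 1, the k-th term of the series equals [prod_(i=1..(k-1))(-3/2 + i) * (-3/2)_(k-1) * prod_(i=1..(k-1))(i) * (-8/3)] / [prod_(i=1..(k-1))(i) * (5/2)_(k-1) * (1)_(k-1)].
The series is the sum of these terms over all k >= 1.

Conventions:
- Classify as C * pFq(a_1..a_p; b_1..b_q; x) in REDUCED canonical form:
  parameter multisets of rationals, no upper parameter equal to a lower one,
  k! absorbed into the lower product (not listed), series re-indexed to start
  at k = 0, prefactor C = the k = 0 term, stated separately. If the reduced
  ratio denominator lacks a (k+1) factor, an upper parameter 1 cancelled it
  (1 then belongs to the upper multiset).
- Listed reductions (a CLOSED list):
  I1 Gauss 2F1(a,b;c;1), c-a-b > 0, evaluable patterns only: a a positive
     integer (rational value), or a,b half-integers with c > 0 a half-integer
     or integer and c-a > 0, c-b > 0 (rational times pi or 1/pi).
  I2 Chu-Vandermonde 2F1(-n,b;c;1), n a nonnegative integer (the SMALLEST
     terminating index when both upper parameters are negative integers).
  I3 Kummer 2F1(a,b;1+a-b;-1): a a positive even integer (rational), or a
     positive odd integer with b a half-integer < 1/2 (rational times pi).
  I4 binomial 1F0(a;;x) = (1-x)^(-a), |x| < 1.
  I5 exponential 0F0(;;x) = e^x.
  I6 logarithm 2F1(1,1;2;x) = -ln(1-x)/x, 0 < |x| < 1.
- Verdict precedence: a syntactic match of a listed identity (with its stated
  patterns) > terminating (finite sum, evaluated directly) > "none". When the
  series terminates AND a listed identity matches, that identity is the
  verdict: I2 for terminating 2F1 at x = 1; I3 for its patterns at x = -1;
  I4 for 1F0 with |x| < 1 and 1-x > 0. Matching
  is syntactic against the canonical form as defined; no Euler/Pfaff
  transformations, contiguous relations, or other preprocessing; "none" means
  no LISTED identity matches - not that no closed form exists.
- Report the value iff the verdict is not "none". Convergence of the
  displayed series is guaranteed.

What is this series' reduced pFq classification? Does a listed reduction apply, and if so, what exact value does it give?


x = 1 here; the reduced form reads 2F1, upper {-3/2, -1/2}, lower {5/2}, C = -8/3. Verdict: the half-integer Gauss pattern (I1) fires (x = 1; upper {-3/2, -1/2} half-integers, c = 5/2 in the evaluable pattern). Value: (-35/32) * pi.

First insight: t_0 being -8/3, the running product (C = -8/3, x = 1) telescopes to a rising factorial.
Step ratio: r(k) = 1 * (k-3/2) (k-1/2) / [(k+5/2) (k+1)] ; factor over Q: parameters, x = 1, and C = -8/3.


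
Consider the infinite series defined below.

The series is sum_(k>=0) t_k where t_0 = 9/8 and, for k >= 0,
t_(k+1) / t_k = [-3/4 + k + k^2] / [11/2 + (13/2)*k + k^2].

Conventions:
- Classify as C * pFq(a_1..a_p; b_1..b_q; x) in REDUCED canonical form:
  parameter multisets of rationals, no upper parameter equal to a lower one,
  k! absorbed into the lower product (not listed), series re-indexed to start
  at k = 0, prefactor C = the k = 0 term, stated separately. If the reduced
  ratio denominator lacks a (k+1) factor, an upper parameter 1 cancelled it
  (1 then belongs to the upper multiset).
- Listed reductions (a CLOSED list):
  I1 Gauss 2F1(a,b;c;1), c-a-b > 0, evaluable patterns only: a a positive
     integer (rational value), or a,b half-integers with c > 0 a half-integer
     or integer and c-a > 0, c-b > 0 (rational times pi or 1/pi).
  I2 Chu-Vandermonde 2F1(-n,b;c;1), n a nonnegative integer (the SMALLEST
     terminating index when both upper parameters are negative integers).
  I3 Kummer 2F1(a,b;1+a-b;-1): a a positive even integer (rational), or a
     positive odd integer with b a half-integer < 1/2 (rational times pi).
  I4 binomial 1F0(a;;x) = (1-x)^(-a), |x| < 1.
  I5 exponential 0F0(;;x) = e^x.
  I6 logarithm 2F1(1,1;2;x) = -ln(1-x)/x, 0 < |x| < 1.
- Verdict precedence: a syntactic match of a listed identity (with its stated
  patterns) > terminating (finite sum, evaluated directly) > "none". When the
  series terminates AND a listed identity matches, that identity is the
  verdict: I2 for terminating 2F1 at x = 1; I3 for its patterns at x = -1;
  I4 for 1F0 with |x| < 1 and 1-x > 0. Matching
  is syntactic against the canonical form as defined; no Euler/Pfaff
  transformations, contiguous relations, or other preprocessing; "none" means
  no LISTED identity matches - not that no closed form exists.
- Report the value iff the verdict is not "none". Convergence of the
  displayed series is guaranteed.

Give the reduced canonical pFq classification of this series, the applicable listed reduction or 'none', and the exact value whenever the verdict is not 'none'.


The tell: x = 1 and roots of the ratio polynomials (C = 9/8) are the negated parameters.
Adjacent-term ratio: r(k) = 1 * (k-1/2) (k+3/2) / [(k+11/2) (k+1)] - rational; roots negated = parameters, x = 1, C = 9/8.

Classification (C = 9/8): 2F1 with upper {-1/2, 3/2}, lower {11/2}, argument x = 1. Verdict: the half-integer Gauss pattern (I1) fires (x = 1; upper {-1/2, 3/2} half-integers, c = 11/2 in the evaluable pattern). Exact value: (19845/65536) * pi.


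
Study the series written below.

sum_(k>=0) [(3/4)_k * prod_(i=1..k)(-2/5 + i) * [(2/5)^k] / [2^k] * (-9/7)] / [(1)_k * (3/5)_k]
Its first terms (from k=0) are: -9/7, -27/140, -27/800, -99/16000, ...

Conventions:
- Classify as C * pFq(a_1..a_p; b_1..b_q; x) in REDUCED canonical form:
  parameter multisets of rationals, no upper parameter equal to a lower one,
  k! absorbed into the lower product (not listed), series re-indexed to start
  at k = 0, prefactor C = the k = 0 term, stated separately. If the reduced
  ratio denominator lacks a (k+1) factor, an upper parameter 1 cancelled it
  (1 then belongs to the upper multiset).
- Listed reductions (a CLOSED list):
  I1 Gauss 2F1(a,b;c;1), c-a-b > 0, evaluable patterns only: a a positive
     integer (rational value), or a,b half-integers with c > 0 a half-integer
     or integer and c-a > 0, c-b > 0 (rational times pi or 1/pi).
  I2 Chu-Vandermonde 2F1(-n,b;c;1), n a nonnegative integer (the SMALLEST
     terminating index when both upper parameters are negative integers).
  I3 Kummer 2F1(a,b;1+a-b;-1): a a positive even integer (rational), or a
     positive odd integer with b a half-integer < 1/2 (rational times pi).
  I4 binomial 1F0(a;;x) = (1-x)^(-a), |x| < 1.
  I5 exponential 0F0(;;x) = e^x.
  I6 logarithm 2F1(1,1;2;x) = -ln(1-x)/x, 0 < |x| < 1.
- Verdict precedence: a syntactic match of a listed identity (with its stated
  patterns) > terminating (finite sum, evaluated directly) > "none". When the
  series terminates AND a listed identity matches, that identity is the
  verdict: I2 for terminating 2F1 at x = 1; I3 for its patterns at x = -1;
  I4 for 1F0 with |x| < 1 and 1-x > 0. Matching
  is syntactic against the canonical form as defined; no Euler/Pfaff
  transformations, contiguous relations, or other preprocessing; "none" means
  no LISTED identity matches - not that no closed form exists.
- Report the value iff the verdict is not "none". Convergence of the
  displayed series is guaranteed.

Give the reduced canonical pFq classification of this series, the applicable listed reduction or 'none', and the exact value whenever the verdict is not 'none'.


At argument 1/5: a 1F0 with upper {3/4}, lower {-}, scaled by C = -9/7. Verdict: this is the binomial series (I4) (the 1F0 binomial series: exponent -3/4, x = 1/5). Hence: (-9/7) * (4/5)^(-3/4).

The tell: with t_0 = -9/7, (1)_k (prefactor -9/7) is k! itself.
Consecutive-term ratio: r(k) = (1/5) * (k+3/4) / [(k+1)] - poly over poly, x = (1/5) from leading terms; C = -9/7 at k = 0.


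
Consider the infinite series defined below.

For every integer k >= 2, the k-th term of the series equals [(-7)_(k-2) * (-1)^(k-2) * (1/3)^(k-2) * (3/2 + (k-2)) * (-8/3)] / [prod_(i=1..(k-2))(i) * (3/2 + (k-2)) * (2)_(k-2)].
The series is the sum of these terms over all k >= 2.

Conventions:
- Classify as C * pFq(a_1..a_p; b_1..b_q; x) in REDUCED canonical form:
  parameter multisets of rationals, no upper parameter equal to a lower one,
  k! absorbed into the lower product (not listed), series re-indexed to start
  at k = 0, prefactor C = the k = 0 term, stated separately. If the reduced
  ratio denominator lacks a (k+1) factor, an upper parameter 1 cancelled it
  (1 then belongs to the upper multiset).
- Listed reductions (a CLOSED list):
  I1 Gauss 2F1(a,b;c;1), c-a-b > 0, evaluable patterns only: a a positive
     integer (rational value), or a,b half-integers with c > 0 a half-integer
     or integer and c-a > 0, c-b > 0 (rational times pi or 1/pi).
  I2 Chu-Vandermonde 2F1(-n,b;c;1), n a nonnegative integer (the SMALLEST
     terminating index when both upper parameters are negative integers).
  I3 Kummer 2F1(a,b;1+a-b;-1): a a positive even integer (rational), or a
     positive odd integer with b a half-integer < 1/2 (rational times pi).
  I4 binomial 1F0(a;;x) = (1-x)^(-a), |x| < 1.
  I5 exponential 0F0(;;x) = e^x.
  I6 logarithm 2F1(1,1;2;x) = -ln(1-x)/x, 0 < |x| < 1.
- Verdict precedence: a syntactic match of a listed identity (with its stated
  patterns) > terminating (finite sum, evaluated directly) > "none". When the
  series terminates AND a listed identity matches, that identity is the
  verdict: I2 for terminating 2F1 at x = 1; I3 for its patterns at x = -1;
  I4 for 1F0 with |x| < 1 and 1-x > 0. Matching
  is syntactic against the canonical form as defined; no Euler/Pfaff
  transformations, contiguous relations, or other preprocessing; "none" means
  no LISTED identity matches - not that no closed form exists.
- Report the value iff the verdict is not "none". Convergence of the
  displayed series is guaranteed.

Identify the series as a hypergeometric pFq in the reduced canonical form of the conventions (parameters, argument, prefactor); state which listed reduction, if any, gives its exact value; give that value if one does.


Key observation: t_0 being -8/3, the product of the first k integers (C = -8/3) is k!.
Consecutive-term ratio: r(k) = (-1/3) * (k-7) / [(k+2) (k+1)] - rational in k. x = (-1/3); t_0 = -8/3; negate the roots.

Reduced: x = -1/3, 1F1, upper = {-7}, lower = {2}, C = -8/3. Verdict: terminating at k = 7: the factor (-7)_k kills every later term; summing the 8 survivors is exact. Hence: -230439553/33067440.


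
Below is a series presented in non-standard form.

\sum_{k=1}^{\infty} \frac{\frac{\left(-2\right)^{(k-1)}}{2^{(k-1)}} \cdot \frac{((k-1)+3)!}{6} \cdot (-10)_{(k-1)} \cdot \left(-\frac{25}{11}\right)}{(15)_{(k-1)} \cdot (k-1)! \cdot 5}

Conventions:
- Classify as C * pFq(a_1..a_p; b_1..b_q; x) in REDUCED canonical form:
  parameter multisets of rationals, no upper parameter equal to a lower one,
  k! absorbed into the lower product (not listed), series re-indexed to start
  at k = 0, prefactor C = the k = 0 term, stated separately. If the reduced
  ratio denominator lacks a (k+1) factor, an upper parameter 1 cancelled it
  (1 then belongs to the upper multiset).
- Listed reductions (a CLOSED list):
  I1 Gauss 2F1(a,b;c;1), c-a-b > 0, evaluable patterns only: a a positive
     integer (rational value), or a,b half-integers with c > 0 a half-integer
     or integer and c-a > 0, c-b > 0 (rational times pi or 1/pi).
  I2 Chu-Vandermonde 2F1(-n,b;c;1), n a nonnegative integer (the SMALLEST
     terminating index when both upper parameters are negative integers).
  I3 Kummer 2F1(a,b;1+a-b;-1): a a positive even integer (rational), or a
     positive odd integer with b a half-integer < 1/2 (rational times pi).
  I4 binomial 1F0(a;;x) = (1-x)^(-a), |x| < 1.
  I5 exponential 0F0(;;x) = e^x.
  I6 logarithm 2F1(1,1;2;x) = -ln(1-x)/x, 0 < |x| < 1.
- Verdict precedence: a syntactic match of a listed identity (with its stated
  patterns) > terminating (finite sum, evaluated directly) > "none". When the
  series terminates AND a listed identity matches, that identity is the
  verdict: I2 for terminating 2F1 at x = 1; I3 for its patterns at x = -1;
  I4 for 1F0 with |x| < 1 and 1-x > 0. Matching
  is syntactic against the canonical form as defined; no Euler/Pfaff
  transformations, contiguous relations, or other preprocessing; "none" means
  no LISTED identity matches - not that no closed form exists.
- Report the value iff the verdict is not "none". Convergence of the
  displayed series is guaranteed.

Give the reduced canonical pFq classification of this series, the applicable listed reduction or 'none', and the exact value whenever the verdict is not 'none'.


Reduced: x = -1, 2F1, upper = {-10, 4}, lower = {15}, C = -\frac{5}{11}. Verdict at x = -1: the Kummer evaluation I3 matches (x = -1; c = 15 equals 1+a-b for upper {-10, 4}: listed pattern). Value: -\frac{455}{66}.

First insight: t_0 = -\frac{5}{11} here, and the two k-th powers (C = -5/11) combine into one argument.
Ratio: r(k) = -1 * (k-10) (k+4) / [(k+15) (k+1)] - rational in k, leading ratio -1; with t_0 = -\frac{5}{11}, classification follows.


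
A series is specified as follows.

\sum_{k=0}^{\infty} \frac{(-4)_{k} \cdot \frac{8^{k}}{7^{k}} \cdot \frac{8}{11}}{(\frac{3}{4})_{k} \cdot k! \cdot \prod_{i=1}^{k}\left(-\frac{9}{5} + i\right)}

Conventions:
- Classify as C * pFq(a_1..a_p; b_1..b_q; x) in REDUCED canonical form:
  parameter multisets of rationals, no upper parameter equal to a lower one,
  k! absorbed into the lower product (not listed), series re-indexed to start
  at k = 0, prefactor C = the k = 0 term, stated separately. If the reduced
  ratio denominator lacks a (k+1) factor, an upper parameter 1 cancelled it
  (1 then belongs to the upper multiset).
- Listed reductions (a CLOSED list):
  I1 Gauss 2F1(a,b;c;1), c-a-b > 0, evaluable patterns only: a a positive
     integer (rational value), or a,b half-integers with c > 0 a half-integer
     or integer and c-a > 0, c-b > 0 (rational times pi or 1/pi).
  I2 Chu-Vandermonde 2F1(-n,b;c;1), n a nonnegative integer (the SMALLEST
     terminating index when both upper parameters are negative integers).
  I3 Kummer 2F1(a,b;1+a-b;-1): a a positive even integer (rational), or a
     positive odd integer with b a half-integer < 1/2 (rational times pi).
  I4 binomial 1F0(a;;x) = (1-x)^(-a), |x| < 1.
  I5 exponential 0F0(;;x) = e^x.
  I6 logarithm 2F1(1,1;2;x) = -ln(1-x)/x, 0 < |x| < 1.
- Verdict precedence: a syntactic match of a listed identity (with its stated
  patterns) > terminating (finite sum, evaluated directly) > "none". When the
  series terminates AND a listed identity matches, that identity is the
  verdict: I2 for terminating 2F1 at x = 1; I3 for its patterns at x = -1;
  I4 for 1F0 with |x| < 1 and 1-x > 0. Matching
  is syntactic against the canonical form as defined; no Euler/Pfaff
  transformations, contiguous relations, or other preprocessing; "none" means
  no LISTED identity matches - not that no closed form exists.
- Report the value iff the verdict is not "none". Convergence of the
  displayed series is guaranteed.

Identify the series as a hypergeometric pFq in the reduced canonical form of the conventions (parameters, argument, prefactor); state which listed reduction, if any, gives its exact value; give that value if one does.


Canonical form: C = \frac{8}{11} times 1F2 with upper {-4}, lower {-\frac{4}{5}, \frac{3}{4}}, x = \frac{8}{7}. Verdict: terminating - no listed pattern fits, but -4 in the upper list cuts the series at k = 4; direct evaluation. Sum: -\frac{8952797528}{603993159}.

Structural cue: t_0 being \frac{8}{11}, the two geometric factors (C = 8/11) combine into one argument.
Adjacent-term ratio: r(k) = \frac{8}{7} * (k-4) / [(k-\frac{4}{5}) (k+\frac{3}{4}) (k+1)] - rational in k, leading ratio \frac{8}{7}; with t_0 = \frac{8}{11}, classification follows.


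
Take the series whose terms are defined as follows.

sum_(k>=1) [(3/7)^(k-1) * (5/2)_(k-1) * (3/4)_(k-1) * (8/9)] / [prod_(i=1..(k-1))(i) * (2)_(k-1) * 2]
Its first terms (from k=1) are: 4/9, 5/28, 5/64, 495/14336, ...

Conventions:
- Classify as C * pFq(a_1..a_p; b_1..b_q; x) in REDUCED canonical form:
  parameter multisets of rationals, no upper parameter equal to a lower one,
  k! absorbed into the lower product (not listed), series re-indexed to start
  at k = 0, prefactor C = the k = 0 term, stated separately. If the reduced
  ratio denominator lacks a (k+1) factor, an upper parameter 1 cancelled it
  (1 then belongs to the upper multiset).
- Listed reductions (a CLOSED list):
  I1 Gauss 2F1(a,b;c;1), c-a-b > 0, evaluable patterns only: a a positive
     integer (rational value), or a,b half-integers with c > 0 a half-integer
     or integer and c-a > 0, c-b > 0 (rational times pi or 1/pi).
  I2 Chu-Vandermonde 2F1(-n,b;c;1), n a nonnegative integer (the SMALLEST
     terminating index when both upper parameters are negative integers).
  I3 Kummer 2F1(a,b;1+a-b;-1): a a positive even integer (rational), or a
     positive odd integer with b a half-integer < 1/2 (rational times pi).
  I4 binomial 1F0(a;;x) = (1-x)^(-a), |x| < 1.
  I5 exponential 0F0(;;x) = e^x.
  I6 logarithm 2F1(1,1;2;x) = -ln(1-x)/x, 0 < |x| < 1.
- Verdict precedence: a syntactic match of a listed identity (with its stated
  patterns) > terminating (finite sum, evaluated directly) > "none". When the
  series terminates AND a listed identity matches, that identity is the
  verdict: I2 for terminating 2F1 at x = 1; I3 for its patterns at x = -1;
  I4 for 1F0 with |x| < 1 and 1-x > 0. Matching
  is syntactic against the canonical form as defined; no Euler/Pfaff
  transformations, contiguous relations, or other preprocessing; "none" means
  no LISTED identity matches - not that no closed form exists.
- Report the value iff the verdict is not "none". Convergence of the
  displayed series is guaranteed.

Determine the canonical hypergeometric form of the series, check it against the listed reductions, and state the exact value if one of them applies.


With C = 4/9: the canonical form is 2F1(3/4, 5/2; 2; 3/7). Verdict: none here - no I1-I6 shape fits x = 3/7 with lower {2}.

Structural cue: t_0 = 4/9 here, and the product of the first k integers (prefactor 4/9) is k!.
Ratio: r(k) = (3/7) * (k+3/4) (k+5/2) / [(k+2) (k+1)] ; factor over Q: parameters, x = (3/7), and C = 4/9.


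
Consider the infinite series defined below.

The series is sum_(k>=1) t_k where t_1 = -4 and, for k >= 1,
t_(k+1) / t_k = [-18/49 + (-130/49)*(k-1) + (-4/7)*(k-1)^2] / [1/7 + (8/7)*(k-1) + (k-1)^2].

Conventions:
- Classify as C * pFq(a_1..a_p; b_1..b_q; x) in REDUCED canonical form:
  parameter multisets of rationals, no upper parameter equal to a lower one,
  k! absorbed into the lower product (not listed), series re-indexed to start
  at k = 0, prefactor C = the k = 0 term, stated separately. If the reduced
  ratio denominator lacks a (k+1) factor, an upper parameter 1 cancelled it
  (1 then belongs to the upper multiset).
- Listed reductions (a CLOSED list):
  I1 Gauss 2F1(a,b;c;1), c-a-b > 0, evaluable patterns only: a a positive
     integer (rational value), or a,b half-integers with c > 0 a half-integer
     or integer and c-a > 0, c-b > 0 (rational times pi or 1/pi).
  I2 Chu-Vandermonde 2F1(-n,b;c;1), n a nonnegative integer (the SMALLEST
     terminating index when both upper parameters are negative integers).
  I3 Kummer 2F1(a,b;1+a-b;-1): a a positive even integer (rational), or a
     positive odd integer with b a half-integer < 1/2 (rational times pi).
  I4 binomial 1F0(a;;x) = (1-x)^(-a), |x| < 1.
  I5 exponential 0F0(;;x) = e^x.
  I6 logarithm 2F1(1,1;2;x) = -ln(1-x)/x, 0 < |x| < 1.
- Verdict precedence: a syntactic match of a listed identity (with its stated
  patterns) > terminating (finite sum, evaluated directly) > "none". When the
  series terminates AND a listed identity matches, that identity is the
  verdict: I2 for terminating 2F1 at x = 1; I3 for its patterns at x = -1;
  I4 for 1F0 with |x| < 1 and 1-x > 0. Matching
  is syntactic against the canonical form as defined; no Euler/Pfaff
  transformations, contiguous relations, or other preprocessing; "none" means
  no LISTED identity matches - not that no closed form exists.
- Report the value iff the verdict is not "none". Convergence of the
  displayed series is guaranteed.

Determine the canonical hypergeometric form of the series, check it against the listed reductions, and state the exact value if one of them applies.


Prefactor -4, argument -4/7: 1F0 with upper {9/2} over lower {-}. Verdict: this is the I4 binomial reduction (the 1F0 binomial series: exponent -9/2, x = -4/7). Sum: (-4) * (11/7)^(-9/2).

Key observation: with t_0 = -4, the parameter 1/7 appears in both the upper and lower lists and cancels.
Ratio: r(k) = (-4/7) * (k+9/2) / [(k+1)] - rational; roots negated = parameters, x = (-4/7), C = -4.


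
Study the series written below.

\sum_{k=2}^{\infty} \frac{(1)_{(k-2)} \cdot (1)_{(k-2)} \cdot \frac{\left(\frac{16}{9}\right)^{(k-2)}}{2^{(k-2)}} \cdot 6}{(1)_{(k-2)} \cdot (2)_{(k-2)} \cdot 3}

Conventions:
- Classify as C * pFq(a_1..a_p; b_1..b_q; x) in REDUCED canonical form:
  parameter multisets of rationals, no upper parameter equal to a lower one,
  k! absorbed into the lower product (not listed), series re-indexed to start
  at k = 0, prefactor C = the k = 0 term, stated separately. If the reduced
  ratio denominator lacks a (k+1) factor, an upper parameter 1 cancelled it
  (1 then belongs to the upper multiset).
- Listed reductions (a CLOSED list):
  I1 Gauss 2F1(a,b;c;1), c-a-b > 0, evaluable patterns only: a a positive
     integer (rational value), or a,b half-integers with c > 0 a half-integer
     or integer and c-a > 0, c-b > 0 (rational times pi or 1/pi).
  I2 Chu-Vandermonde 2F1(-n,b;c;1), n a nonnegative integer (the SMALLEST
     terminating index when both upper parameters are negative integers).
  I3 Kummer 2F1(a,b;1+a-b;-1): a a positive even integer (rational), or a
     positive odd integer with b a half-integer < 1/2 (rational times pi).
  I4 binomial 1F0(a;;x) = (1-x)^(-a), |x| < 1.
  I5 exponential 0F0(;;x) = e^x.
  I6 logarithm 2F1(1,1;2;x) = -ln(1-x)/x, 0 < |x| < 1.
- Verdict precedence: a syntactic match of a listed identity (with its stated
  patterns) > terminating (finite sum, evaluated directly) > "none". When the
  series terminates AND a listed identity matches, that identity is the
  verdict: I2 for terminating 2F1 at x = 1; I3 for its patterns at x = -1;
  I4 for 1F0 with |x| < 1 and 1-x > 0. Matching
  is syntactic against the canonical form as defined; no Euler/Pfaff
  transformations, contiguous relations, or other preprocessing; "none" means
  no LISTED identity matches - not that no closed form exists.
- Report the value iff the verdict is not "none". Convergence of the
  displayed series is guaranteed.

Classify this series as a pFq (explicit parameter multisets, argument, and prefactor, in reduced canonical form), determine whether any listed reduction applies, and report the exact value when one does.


With C = 2: the canonical form is 2F1(1, 1; 2; \frac{8}{9}). Verdict: the logarithmic series (I6) applies (the logarithm: parameters (1,1;2), x = \frac{8}{9}). Value: \left(-\frac{9}{4}\right) \cdot \ln\left(\frac{1}{9}\right).

Structural cue: t_0 being 2, the constant factors (prefactor 2) combine into one prefactor.
Consecutive-term ratio: r(k) = \frac{8}{9} * (k+1) (k+1) / [(k+2) (k+1)] - poly over poly, x = \frac{8}{9} from leading terms; C = 2 at k = 0.


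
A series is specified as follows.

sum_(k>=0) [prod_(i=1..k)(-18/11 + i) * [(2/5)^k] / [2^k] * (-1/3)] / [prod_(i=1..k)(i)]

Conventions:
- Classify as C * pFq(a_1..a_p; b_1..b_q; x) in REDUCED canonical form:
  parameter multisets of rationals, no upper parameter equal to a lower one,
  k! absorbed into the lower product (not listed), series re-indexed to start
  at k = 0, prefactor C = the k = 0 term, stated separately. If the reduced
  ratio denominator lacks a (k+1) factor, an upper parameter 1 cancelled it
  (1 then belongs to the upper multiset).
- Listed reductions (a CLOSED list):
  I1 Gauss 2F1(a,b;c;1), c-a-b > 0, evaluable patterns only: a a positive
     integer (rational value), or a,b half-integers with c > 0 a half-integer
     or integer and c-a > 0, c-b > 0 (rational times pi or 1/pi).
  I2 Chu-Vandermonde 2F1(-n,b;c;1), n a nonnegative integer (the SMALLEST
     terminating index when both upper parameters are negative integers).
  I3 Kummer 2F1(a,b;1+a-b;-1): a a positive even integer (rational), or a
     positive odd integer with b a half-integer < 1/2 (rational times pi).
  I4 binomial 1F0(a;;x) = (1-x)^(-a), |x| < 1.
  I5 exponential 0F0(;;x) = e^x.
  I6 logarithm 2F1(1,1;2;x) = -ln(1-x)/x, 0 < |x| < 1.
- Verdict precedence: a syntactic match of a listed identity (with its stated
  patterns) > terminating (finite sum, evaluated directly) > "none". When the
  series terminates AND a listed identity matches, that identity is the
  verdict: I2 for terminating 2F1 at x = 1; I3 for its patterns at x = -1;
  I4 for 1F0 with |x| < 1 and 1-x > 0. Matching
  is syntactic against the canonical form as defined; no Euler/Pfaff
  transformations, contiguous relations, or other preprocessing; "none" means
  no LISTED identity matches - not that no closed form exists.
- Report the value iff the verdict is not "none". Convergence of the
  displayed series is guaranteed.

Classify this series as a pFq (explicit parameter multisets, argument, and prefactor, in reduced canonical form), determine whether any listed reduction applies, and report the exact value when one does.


Prefactor -1/3, argument 1/5: 1F0 with upper {-7/11} over lower {-}. Verdict: the binomial series (I4) matches (the 1F0 binomial series: exponent 7/11, x = 1/5). Exact value: (-1/3) * (4/5)^(7/11).

Structural cue: t_0 = -1/3 here, and the running product (C = -1/3, x = 1/5) telescopes to a rising factorial.
Step ratio: r(k) = (1/5) * (k-7/11) / [(k+1)] ; factor over Q: parameters, x = (1/5), and C = -1/3.


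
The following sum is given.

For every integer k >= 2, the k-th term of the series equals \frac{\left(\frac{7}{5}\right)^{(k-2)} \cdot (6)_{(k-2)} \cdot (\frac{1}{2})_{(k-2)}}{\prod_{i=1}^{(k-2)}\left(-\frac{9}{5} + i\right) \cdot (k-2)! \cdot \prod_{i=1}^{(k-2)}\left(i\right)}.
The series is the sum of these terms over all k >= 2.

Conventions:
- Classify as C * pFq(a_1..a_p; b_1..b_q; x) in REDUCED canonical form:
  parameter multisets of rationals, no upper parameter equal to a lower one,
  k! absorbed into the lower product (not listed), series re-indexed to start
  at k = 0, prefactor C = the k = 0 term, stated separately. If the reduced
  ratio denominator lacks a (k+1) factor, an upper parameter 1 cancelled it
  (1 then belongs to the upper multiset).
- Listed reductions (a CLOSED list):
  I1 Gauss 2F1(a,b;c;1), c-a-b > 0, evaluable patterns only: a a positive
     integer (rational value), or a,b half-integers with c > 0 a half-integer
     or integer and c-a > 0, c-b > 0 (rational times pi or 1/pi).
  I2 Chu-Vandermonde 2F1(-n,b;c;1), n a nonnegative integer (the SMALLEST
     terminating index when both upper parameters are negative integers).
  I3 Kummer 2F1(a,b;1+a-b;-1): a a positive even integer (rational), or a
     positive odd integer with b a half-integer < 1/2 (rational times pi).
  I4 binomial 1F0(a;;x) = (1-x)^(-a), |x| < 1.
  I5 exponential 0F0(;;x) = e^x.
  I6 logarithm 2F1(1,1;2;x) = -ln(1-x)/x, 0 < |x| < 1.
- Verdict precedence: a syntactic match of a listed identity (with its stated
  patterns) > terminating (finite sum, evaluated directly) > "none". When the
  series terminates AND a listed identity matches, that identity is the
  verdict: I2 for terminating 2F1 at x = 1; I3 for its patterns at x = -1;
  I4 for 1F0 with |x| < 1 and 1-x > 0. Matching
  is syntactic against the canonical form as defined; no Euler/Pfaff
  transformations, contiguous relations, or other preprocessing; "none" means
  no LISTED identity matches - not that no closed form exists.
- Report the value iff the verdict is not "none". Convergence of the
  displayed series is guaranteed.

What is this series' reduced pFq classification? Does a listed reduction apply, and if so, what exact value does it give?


x = \frac{7}{5} here; the reduced form reads 2F2, upper {\frac{1}{2}, 6}, lower {-\frac{4}{5}, 1}, C = 1. Verdict: none (x = \frac{7}{5}): each listed identity misses the multisets {\frac{1}{2}, 6} ; {-\frac{4}{5}, 1}.

Key observation: from the first term 1: the product of the first k integers (C = 1) is k!.
Step ratio: r(k) = \frac{7}{5} * (k+\frac{1}{2}) (k+6) / [(k-\frac{4}{5}) (k+1) (k+1)] - rational in k, leading ratio \frac{7}{5}; with t_0 = 1, classification follows.


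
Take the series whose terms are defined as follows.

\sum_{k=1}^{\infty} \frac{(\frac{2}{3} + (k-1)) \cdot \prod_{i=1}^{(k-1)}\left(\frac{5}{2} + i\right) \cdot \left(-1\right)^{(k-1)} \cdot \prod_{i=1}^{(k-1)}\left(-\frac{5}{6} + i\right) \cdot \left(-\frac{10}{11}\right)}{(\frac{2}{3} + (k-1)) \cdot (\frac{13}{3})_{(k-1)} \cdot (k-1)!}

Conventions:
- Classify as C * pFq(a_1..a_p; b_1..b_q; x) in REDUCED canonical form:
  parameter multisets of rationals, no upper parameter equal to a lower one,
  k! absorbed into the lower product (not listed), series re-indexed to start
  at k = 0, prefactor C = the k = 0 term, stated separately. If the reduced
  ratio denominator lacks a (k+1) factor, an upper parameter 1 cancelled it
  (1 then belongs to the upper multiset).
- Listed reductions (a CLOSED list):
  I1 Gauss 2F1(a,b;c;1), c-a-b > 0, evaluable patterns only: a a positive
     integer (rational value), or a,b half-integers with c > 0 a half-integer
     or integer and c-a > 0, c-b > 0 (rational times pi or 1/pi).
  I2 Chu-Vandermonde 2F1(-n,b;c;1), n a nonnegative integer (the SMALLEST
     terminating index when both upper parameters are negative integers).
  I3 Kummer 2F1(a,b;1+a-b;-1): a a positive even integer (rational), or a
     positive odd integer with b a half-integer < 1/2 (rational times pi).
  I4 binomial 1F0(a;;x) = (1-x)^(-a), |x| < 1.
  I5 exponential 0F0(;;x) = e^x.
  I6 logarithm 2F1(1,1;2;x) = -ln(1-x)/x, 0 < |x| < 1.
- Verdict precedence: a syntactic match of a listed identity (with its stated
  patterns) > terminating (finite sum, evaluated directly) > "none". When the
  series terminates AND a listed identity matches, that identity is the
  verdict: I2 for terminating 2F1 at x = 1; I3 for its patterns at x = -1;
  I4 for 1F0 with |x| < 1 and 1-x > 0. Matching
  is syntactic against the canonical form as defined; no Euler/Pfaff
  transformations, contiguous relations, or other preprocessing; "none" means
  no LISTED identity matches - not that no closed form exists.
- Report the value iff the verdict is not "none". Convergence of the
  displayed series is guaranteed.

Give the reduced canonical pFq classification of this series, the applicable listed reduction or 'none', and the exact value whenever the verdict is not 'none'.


With C = -\frac{10}{11}: the canonical form is 2F1(\frac{1}{6}, \frac{7}{2}; \frac{13}{3}; -1). Verdict: no listed reduction: x = -1 and upper {\frac{1}{6}, \frac{7}{2}} fail every I1-I6 pattern.

Key observation: x = -1 and striking the common factor k + 2/3 reduces the term (C = -10/11, x = -1).
Step ratio: r(k) = -1 * (k+\frac{1}{6}) (k+\frac{7}{2}) / [(k+\frac{13}{3}) (k+1)] - rational in k, leading ratio -1; with t_0 = -\frac{10}{11}, classification follows.


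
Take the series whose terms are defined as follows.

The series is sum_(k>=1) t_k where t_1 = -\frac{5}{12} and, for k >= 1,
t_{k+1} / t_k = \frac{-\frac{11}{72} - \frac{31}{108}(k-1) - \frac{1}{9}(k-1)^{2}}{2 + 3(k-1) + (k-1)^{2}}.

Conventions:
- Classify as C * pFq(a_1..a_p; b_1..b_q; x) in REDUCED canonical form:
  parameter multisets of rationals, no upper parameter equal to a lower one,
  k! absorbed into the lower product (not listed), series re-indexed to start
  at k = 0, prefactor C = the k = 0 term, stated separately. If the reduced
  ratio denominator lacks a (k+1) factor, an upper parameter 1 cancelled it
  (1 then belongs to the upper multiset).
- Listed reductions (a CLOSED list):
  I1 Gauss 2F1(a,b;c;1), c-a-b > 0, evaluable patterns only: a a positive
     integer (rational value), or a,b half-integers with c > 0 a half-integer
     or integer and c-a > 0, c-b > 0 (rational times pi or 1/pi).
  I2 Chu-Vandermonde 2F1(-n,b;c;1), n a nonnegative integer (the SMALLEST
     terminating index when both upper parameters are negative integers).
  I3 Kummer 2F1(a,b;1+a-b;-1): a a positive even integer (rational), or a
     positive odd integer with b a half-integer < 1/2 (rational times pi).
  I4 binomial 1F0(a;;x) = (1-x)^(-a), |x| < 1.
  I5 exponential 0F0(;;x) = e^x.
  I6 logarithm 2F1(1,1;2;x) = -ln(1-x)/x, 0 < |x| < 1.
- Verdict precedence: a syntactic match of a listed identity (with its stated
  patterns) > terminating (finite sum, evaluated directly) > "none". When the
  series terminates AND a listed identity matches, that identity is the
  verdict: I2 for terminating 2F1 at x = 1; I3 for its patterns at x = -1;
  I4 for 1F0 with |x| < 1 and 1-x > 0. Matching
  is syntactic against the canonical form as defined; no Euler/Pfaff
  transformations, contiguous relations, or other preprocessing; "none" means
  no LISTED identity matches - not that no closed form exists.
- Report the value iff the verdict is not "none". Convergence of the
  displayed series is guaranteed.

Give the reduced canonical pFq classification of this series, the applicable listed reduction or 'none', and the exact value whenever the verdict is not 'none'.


x = -\frac{1}{9} here; the reduced form reads 2F1, upper {\frac{3}{4}, \frac{11}{6}}, lower {2}, C = -\frac{5}{12}. Verdict: none - this 2F1 at x = -\frac{1}{9} matches no listed pattern, and upper {\frac{3}{4}, \frac{11}{6}} holds no stopper.

First insight: t_0 = -\frac{5}{12} here, and the expanded ratio factors over Q; C = -5/12, x = -1/9, roots give parameters.
Adjacent-term ratio: r(k) = -\frac{1}{9} * (k+\frac{3}{4}) (k+\frac{11}{6}) / [(k+2) (k+1)] - rational; roots negated = parameters, x = -\frac{1}{9}, C = -\frac{5}{12}.
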